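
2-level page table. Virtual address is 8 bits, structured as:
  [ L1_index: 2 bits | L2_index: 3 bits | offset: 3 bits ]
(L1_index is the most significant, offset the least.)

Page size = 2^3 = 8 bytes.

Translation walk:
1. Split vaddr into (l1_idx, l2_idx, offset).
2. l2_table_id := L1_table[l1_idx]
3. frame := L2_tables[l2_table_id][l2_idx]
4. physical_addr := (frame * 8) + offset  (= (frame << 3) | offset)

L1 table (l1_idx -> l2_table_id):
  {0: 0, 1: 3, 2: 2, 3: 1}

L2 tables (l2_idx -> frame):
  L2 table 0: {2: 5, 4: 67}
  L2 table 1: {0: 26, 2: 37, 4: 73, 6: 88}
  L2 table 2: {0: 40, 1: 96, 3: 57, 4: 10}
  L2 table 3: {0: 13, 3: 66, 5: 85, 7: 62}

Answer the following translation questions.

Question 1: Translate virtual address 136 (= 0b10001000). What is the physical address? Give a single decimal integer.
vaddr = 136 = 0b10001000
Split: l1_idx=2, l2_idx=1, offset=0
L1[2] = 2
L2[2][1] = 96
paddr = 96 * 8 + 0 = 768

Answer: 768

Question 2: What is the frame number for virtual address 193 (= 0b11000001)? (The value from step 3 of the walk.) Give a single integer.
Answer: 26

Derivation:
vaddr = 193: l1_idx=3, l2_idx=0
L1[3] = 1; L2[1][0] = 26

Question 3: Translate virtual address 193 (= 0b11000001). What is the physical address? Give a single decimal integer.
vaddr = 193 = 0b11000001
Split: l1_idx=3, l2_idx=0, offset=1
L1[3] = 1
L2[1][0] = 26
paddr = 26 * 8 + 1 = 209

Answer: 209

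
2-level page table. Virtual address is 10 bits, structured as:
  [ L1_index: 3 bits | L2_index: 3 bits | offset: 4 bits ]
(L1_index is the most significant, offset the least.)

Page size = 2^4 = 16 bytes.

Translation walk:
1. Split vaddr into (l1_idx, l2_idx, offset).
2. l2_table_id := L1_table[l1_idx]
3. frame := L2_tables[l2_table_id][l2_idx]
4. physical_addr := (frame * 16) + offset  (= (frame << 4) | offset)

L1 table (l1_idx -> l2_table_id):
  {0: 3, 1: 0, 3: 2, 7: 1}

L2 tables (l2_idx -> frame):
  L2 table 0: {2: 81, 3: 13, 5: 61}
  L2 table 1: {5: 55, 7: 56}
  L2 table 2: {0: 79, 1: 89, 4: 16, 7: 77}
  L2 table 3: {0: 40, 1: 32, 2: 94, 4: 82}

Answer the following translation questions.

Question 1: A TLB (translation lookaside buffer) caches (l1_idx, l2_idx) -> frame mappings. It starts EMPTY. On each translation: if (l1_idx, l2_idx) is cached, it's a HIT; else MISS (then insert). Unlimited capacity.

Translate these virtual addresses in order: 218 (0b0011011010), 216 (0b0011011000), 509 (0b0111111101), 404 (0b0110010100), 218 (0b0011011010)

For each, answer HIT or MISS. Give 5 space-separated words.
vaddr=218: (1,5) not in TLB -> MISS, insert
vaddr=216: (1,5) in TLB -> HIT
vaddr=509: (3,7) not in TLB -> MISS, insert
vaddr=404: (3,1) not in TLB -> MISS, insert
vaddr=218: (1,5) in TLB -> HIT

Answer: MISS HIT MISS MISS HIT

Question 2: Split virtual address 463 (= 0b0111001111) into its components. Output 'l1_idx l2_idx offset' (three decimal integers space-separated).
Answer: 3 4 15

Derivation:
vaddr = 463 = 0b0111001111
  top 3 bits -> l1_idx = 3
  next 3 bits -> l2_idx = 4
  bottom 4 bits -> offset = 15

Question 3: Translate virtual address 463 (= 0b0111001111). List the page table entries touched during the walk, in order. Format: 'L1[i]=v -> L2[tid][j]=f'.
vaddr = 463 = 0b0111001111
Split: l1_idx=3, l2_idx=4, offset=15

Answer: L1[3]=2 -> L2[2][4]=16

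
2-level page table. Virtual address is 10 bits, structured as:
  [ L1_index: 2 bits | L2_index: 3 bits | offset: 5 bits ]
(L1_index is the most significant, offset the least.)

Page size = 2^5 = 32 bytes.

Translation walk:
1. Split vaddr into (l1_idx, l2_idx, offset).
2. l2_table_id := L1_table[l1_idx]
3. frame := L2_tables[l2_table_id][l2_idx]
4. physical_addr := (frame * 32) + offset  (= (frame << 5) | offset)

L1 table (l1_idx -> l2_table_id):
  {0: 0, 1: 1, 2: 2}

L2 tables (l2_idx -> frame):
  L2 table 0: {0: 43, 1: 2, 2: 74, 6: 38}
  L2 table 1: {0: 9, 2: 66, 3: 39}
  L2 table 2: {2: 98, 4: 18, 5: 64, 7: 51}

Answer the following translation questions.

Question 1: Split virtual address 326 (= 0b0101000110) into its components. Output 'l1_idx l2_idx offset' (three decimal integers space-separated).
vaddr = 326 = 0b0101000110
  top 2 bits -> l1_idx = 1
  next 3 bits -> l2_idx = 2
  bottom 5 bits -> offset = 6

Answer: 1 2 6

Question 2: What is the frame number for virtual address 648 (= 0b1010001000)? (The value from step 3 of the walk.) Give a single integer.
vaddr = 648: l1_idx=2, l2_idx=4
L1[2] = 2; L2[2][4] = 18

Answer: 18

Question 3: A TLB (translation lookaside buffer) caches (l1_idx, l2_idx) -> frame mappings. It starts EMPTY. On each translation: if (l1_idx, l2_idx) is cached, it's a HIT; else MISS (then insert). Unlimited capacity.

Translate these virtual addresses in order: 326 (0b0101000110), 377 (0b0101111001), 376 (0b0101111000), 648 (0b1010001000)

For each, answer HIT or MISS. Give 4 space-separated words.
Answer: MISS MISS HIT MISS

Derivation:
vaddr=326: (1,2) not in TLB -> MISS, insert
vaddr=377: (1,3) not in TLB -> MISS, insert
vaddr=376: (1,3) in TLB -> HIT
vaddr=648: (2,4) not in TLB -> MISS, insert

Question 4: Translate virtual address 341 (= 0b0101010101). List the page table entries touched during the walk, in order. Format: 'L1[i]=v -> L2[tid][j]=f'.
Answer: L1[1]=1 -> L2[1][2]=66

Derivation:
vaddr = 341 = 0b0101010101
Split: l1_idx=1, l2_idx=2, offset=21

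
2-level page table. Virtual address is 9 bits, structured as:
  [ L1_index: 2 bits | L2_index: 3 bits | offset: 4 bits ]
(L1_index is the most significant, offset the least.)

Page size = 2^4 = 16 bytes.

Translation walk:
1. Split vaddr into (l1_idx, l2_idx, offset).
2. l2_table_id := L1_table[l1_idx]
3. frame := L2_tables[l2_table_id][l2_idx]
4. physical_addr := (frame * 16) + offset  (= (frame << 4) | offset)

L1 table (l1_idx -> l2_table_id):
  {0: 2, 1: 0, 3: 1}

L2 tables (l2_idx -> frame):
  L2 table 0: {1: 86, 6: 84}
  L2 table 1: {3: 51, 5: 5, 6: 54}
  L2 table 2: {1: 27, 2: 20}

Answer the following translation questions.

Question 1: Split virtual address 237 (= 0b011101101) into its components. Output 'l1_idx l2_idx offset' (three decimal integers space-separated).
vaddr = 237 = 0b011101101
  top 2 bits -> l1_idx = 1
  next 3 bits -> l2_idx = 6
  bottom 4 bits -> offset = 13

Answer: 1 6 13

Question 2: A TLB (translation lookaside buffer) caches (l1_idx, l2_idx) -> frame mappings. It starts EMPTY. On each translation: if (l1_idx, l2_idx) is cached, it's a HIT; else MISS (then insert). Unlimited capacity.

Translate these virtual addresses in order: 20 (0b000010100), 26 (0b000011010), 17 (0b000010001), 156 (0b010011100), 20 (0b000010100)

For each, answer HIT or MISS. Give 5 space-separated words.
vaddr=20: (0,1) not in TLB -> MISS, insert
vaddr=26: (0,1) in TLB -> HIT
vaddr=17: (0,1) in TLB -> HIT
vaddr=156: (1,1) not in TLB -> MISS, insert
vaddr=20: (0,1) in TLB -> HIT

Answer: MISS HIT HIT MISS HIT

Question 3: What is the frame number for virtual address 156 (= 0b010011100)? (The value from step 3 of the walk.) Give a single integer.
vaddr = 156: l1_idx=1, l2_idx=1
L1[1] = 0; L2[0][1] = 86

Answer: 86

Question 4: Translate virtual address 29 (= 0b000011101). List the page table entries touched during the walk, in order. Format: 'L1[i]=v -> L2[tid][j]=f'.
Answer: L1[0]=2 -> L2[2][1]=27

Derivation:
vaddr = 29 = 0b000011101
Split: l1_idx=0, l2_idx=1, offset=13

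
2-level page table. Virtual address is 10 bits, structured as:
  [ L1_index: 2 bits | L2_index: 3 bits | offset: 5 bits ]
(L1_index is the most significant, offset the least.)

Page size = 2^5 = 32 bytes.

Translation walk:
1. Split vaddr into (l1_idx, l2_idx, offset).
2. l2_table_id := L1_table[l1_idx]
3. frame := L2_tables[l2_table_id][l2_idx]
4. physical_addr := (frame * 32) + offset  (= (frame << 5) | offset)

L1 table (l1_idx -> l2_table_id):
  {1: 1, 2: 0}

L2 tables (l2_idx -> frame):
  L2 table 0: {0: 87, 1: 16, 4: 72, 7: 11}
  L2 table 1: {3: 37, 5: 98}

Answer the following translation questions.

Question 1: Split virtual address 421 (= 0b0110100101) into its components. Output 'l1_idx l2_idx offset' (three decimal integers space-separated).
vaddr = 421 = 0b0110100101
  top 2 bits -> l1_idx = 1
  next 3 bits -> l2_idx = 5
  bottom 5 bits -> offset = 5

Answer: 1 5 5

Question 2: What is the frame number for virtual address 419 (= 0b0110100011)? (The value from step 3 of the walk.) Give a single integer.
vaddr = 419: l1_idx=1, l2_idx=5
L1[1] = 1; L2[1][5] = 98

Answer: 98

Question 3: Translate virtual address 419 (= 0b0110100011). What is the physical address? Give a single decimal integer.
vaddr = 419 = 0b0110100011
Split: l1_idx=1, l2_idx=5, offset=3
L1[1] = 1
L2[1][5] = 98
paddr = 98 * 32 + 3 = 3139

Answer: 3139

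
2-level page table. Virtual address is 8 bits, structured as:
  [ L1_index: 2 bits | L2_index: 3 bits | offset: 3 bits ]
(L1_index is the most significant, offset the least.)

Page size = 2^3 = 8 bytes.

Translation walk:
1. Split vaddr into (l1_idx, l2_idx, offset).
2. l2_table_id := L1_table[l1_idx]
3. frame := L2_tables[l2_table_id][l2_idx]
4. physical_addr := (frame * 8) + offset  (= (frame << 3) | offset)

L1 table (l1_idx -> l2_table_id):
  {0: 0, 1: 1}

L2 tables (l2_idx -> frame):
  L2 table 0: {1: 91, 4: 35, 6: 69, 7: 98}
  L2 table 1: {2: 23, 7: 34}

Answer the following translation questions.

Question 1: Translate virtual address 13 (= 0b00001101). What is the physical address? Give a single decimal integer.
vaddr = 13 = 0b00001101
Split: l1_idx=0, l2_idx=1, offset=5
L1[0] = 0
L2[0][1] = 91
paddr = 91 * 8 + 5 = 733

Answer: 733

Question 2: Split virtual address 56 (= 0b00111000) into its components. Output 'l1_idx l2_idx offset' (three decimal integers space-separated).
Answer: 0 7 0

Derivation:
vaddr = 56 = 0b00111000
  top 2 bits -> l1_idx = 0
  next 3 bits -> l2_idx = 7
  bottom 3 bits -> offset = 0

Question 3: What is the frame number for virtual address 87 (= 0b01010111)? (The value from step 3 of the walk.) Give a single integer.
Answer: 23

Derivation:
vaddr = 87: l1_idx=1, l2_idx=2
L1[1] = 1; L2[1][2] = 23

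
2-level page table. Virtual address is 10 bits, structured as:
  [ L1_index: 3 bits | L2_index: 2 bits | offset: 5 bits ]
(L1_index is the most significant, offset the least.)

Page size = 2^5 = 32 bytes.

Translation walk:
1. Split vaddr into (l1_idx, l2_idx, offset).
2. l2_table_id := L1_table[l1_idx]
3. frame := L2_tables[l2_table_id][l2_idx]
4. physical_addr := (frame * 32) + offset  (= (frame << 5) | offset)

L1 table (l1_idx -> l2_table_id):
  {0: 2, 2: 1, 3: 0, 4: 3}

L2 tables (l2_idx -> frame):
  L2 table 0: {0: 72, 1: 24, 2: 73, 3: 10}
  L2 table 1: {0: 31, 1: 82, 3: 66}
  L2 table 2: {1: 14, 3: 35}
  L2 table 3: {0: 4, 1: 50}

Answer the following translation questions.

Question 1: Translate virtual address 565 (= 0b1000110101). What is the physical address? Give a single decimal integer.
Answer: 1621

Derivation:
vaddr = 565 = 0b1000110101
Split: l1_idx=4, l2_idx=1, offset=21
L1[4] = 3
L2[3][1] = 50
paddr = 50 * 32 + 21 = 1621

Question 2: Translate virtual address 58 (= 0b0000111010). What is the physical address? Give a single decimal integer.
vaddr = 58 = 0b0000111010
Split: l1_idx=0, l2_idx=1, offset=26
L1[0] = 2
L2[2][1] = 14
paddr = 14 * 32 + 26 = 474

Answer: 474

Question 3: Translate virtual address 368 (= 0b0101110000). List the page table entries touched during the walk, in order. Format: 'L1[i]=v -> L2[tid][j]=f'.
vaddr = 368 = 0b0101110000
Split: l1_idx=2, l2_idx=3, offset=16

Answer: L1[2]=1 -> L2[1][3]=66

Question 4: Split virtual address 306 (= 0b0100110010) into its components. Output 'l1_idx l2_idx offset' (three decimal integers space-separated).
Answer: 2 1 18

Derivation:
vaddr = 306 = 0b0100110010
  top 3 bits -> l1_idx = 2
  next 2 bits -> l2_idx = 1
  bottom 5 bits -> offset = 18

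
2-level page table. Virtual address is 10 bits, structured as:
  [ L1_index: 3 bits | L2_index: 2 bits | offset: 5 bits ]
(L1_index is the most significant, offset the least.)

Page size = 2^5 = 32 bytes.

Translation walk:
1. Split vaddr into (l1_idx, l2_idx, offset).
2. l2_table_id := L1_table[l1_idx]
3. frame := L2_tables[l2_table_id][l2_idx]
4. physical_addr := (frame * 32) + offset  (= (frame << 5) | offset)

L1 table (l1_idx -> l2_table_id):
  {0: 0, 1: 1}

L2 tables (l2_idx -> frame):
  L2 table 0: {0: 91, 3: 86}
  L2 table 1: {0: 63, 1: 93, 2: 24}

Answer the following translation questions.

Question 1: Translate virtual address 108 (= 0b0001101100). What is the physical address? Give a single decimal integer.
vaddr = 108 = 0b0001101100
Split: l1_idx=0, l2_idx=3, offset=12
L1[0] = 0
L2[0][3] = 86
paddr = 86 * 32 + 12 = 2764

Answer: 2764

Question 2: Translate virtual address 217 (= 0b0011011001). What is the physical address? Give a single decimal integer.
vaddr = 217 = 0b0011011001
Split: l1_idx=1, l2_idx=2, offset=25
L1[1] = 1
L2[1][2] = 24
paddr = 24 * 32 + 25 = 793

Answer: 793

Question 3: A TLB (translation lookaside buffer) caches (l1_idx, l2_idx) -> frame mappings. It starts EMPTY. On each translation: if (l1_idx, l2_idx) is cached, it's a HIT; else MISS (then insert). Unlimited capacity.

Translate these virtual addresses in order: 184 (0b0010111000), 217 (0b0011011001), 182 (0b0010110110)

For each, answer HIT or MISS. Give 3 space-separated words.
vaddr=184: (1,1) not in TLB -> MISS, insert
vaddr=217: (1,2) not in TLB -> MISS, insert
vaddr=182: (1,1) in TLB -> HIT

Answer: MISS MISS HIT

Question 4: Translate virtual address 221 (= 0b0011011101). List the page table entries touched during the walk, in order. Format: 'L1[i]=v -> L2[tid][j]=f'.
Answer: L1[1]=1 -> L2[1][2]=24

Derivation:
vaddr = 221 = 0b0011011101
Split: l1_idx=1, l2_idx=2, offset=29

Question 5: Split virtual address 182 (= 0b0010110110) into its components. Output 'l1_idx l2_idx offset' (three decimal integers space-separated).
Answer: 1 1 22

Derivation:
vaddr = 182 = 0b0010110110
  top 3 bits -> l1_idx = 1
  next 2 bits -> l2_idx = 1
  bottom 5 bits -> offset = 22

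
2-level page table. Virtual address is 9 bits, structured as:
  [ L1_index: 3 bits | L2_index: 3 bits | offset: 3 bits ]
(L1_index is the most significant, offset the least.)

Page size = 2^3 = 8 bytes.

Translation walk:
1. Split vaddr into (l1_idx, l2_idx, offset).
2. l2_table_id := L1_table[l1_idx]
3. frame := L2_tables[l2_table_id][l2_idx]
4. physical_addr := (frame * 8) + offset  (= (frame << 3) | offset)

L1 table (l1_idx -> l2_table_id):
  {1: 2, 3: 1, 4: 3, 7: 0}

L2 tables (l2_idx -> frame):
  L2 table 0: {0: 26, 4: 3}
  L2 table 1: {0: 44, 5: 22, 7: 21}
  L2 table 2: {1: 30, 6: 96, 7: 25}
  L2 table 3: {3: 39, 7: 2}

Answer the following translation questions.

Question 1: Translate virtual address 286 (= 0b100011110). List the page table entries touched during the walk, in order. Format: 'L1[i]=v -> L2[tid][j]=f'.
vaddr = 286 = 0b100011110
Split: l1_idx=4, l2_idx=3, offset=6

Answer: L1[4]=3 -> L2[3][3]=39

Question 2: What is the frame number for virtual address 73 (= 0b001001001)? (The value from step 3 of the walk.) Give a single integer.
Answer: 30

Derivation:
vaddr = 73: l1_idx=1, l2_idx=1
L1[1] = 2; L2[2][1] = 30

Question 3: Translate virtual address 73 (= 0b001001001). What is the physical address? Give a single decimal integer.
Answer: 241

Derivation:
vaddr = 73 = 0b001001001
Split: l1_idx=1, l2_idx=1, offset=1
L1[1] = 2
L2[2][1] = 30
paddr = 30 * 8 + 1 = 241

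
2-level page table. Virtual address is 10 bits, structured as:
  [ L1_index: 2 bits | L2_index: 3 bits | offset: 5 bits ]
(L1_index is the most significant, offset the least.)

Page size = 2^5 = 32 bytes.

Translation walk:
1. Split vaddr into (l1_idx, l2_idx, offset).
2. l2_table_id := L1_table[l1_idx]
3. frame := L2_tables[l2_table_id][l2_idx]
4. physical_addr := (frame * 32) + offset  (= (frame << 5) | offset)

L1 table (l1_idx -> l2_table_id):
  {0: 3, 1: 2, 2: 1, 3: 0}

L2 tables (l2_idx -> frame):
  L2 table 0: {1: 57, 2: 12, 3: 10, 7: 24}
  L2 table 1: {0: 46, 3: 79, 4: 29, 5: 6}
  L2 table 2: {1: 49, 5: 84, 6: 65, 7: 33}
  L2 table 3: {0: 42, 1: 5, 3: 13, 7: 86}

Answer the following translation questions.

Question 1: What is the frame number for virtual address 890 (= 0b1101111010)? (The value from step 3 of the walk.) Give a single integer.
vaddr = 890: l1_idx=3, l2_idx=3
L1[3] = 0; L2[0][3] = 10

Answer: 10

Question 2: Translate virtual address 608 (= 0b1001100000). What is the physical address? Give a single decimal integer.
Answer: 2528

Derivation:
vaddr = 608 = 0b1001100000
Split: l1_idx=2, l2_idx=3, offset=0
L1[2] = 1
L2[1][3] = 79
paddr = 79 * 32 + 0 = 2528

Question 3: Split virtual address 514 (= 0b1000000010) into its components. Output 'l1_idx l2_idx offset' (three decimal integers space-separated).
vaddr = 514 = 0b1000000010
  top 2 bits -> l1_idx = 2
  next 3 bits -> l2_idx = 0
  bottom 5 bits -> offset = 2

Answer: 2 0 2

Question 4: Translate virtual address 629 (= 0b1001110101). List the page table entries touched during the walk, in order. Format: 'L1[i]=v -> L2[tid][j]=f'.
Answer: L1[2]=1 -> L2[1][3]=79

Derivation:
vaddr = 629 = 0b1001110101
Split: l1_idx=2, l2_idx=3, offset=21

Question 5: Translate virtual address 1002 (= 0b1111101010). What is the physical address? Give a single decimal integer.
Answer: 778

Derivation:
vaddr = 1002 = 0b1111101010
Split: l1_idx=3, l2_idx=7, offset=10
L1[3] = 0
L2[0][7] = 24
paddr = 24 * 32 + 10 = 778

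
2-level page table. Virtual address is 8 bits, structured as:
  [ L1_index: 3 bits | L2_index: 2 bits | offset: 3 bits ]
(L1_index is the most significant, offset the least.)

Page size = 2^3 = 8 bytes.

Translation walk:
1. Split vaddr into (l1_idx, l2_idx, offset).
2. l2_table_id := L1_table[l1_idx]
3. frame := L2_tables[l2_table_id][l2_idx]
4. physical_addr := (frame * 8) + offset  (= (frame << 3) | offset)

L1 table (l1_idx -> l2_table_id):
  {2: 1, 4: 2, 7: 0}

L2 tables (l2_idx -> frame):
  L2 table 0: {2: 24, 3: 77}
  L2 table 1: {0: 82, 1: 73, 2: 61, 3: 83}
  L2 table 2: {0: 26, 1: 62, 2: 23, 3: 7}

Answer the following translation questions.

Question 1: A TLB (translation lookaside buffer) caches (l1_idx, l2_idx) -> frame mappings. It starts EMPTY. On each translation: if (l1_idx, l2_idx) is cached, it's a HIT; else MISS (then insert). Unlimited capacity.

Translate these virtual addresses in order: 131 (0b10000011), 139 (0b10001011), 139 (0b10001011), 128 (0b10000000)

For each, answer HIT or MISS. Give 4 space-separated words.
vaddr=131: (4,0) not in TLB -> MISS, insert
vaddr=139: (4,1) not in TLB -> MISS, insert
vaddr=139: (4,1) in TLB -> HIT
vaddr=128: (4,0) in TLB -> HIT

Answer: MISS MISS HIT HIT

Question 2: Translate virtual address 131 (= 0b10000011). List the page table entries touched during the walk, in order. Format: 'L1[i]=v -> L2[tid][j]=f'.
Answer: L1[4]=2 -> L2[2][0]=26

Derivation:
vaddr = 131 = 0b10000011
Split: l1_idx=4, l2_idx=0, offset=3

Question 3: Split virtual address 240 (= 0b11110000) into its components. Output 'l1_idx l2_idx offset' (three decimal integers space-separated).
Answer: 7 2 0

Derivation:
vaddr = 240 = 0b11110000
  top 3 bits -> l1_idx = 7
  next 2 bits -> l2_idx = 2
  bottom 3 bits -> offset = 0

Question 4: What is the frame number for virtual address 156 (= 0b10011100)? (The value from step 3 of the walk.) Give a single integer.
Answer: 7

Derivation:
vaddr = 156: l1_idx=4, l2_idx=3
L1[4] = 2; L2[2][3] = 7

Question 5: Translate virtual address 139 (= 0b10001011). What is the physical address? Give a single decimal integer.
vaddr = 139 = 0b10001011
Split: l1_idx=4, l2_idx=1, offset=3
L1[4] = 2
L2[2][1] = 62
paddr = 62 * 8 + 3 = 499

Answer: 499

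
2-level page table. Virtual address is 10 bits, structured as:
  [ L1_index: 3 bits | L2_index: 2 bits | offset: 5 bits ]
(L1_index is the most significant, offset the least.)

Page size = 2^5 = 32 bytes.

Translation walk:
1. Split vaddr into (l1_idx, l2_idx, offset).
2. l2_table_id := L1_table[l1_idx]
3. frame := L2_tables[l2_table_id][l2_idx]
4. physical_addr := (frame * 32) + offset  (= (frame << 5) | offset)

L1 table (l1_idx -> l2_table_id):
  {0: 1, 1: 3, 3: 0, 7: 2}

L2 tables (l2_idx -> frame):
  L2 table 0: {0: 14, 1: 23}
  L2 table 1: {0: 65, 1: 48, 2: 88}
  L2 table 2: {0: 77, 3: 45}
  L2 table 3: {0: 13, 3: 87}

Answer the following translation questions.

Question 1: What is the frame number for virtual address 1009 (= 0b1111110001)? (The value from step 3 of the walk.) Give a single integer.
Answer: 45

Derivation:
vaddr = 1009: l1_idx=7, l2_idx=3
L1[7] = 2; L2[2][3] = 45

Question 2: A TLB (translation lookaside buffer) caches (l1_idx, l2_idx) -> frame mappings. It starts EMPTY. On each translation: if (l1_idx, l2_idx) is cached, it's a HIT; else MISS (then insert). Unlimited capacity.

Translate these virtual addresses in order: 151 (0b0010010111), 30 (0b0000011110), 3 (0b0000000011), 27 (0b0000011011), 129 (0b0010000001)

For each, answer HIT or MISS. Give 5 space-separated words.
Answer: MISS MISS HIT HIT HIT

Derivation:
vaddr=151: (1,0) not in TLB -> MISS, insert
vaddr=30: (0,0) not in TLB -> MISS, insert
vaddr=3: (0,0) in TLB -> HIT
vaddr=27: (0,0) in TLB -> HIT
vaddr=129: (1,0) in TLB -> HIT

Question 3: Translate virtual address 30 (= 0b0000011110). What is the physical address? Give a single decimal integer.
Answer: 2110

Derivation:
vaddr = 30 = 0b0000011110
Split: l1_idx=0, l2_idx=0, offset=30
L1[0] = 1
L2[1][0] = 65
paddr = 65 * 32 + 30 = 2110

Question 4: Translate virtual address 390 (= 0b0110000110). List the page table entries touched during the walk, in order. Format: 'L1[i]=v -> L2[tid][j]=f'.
vaddr = 390 = 0b0110000110
Split: l1_idx=3, l2_idx=0, offset=6

Answer: L1[3]=0 -> L2[0][0]=14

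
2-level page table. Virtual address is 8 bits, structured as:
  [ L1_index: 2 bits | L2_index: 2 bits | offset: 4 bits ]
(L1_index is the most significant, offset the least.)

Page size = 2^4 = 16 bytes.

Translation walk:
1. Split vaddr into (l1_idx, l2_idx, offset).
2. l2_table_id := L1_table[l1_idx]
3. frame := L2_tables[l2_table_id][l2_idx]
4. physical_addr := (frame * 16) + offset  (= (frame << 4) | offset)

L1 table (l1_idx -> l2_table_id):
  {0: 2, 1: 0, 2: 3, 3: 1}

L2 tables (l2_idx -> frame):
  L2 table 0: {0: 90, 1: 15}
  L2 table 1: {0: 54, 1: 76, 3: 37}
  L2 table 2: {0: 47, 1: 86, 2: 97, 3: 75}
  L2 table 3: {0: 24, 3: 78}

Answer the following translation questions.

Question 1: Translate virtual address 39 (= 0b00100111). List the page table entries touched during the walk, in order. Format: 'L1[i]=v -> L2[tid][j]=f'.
vaddr = 39 = 0b00100111
Split: l1_idx=0, l2_idx=2, offset=7

Answer: L1[0]=2 -> L2[2][2]=97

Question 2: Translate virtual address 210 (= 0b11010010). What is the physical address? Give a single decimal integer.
vaddr = 210 = 0b11010010
Split: l1_idx=3, l2_idx=1, offset=2
L1[3] = 1
L2[1][1] = 76
paddr = 76 * 16 + 2 = 1218

Answer: 1218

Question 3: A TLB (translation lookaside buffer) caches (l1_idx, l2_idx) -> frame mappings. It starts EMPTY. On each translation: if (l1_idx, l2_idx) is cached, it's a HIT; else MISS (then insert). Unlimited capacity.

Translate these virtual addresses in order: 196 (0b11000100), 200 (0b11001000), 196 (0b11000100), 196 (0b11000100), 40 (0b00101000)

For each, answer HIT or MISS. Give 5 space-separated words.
Answer: MISS HIT HIT HIT MISS

Derivation:
vaddr=196: (3,0) not in TLB -> MISS, insert
vaddr=200: (3,0) in TLB -> HIT
vaddr=196: (3,0) in TLB -> HIT
vaddr=196: (3,0) in TLB -> HIT
vaddr=40: (0,2) not in TLB -> MISS, insert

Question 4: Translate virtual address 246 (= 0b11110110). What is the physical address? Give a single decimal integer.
vaddr = 246 = 0b11110110
Split: l1_idx=3, l2_idx=3, offset=6
L1[3] = 1
L2[1][3] = 37
paddr = 37 * 16 + 6 = 598

Answer: 598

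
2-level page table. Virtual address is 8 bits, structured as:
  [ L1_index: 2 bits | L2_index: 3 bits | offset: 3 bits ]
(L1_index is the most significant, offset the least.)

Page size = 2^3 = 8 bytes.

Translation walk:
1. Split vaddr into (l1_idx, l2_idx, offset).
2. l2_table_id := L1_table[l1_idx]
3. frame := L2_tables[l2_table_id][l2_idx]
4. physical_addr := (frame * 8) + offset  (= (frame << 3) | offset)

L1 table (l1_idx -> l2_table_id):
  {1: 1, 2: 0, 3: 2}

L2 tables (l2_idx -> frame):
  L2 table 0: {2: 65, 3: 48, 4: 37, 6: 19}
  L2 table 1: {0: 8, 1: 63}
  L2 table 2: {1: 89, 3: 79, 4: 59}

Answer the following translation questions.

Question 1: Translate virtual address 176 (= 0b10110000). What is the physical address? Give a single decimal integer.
vaddr = 176 = 0b10110000
Split: l1_idx=2, l2_idx=6, offset=0
L1[2] = 0
L2[0][6] = 19
paddr = 19 * 8 + 0 = 152

Answer: 152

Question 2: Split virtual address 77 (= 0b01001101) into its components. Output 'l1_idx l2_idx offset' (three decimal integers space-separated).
Answer: 1 1 5

Derivation:
vaddr = 77 = 0b01001101
  top 2 bits -> l1_idx = 1
  next 3 bits -> l2_idx = 1
  bottom 3 bits -> offset = 5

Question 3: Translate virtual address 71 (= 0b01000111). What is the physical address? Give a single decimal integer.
vaddr = 71 = 0b01000111
Split: l1_idx=1, l2_idx=0, offset=7
L1[1] = 1
L2[1][0] = 8
paddr = 8 * 8 + 7 = 71

Answer: 71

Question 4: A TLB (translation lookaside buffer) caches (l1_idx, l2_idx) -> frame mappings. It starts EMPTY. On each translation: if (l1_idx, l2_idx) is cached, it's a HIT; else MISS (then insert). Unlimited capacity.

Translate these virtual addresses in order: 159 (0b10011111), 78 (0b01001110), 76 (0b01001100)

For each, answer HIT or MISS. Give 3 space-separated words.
Answer: MISS MISS HIT

Derivation:
vaddr=159: (2,3) not in TLB -> MISS, insert
vaddr=78: (1,1) not in TLB -> MISS, insert
vaddr=76: (1,1) in TLB -> HIT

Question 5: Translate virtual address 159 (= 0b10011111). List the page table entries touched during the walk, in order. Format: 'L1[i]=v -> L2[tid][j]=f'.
vaddr = 159 = 0b10011111
Split: l1_idx=2, l2_idx=3, offset=7

Answer: L1[2]=0 -> L2[0][3]=48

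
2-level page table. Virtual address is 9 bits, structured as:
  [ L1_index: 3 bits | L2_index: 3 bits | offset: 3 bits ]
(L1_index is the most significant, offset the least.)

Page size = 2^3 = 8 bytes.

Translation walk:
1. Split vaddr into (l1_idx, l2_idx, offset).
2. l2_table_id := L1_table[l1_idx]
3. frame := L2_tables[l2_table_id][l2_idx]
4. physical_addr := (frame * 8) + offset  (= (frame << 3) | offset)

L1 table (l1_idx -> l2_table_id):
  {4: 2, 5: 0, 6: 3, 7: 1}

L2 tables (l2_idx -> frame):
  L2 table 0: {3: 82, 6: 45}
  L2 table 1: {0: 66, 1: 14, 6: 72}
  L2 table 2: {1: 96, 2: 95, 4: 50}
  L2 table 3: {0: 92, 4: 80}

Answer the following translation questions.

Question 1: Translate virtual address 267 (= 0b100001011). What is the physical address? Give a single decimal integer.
Answer: 771

Derivation:
vaddr = 267 = 0b100001011
Split: l1_idx=4, l2_idx=1, offset=3
L1[4] = 2
L2[2][1] = 96
paddr = 96 * 8 + 3 = 771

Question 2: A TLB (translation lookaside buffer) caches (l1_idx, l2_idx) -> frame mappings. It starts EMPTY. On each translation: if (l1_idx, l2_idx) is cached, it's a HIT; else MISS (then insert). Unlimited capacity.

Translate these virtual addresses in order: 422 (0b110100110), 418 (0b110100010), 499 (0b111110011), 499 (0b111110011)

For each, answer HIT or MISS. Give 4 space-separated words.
Answer: MISS HIT MISS HIT

Derivation:
vaddr=422: (6,4) not in TLB -> MISS, insert
vaddr=418: (6,4) in TLB -> HIT
vaddr=499: (7,6) not in TLB -> MISS, insert
vaddr=499: (7,6) in TLB -> HIT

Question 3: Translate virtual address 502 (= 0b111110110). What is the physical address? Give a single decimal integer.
Answer: 582

Derivation:
vaddr = 502 = 0b111110110
Split: l1_idx=7, l2_idx=6, offset=6
L1[7] = 1
L2[1][6] = 72
paddr = 72 * 8 + 6 = 582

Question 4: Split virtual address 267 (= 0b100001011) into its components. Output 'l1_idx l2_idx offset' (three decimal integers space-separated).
Answer: 4 1 3

Derivation:
vaddr = 267 = 0b100001011
  top 3 bits -> l1_idx = 4
  next 3 bits -> l2_idx = 1
  bottom 3 bits -> offset = 3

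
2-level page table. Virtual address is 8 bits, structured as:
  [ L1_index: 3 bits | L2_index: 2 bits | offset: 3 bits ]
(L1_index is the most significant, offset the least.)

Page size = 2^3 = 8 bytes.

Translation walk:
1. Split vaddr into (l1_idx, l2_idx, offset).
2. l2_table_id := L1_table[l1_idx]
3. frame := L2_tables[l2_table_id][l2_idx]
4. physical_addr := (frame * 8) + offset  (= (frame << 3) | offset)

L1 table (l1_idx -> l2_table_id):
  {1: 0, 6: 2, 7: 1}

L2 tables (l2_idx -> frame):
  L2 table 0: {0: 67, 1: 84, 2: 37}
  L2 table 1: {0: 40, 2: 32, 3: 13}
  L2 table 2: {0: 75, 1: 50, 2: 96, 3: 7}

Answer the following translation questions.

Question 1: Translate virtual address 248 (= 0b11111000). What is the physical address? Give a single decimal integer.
Answer: 104

Derivation:
vaddr = 248 = 0b11111000
Split: l1_idx=7, l2_idx=3, offset=0
L1[7] = 1
L2[1][3] = 13
paddr = 13 * 8 + 0 = 104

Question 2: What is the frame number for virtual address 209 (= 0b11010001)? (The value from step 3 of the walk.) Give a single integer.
Answer: 96

Derivation:
vaddr = 209: l1_idx=6, l2_idx=2
L1[6] = 2; L2[2][2] = 96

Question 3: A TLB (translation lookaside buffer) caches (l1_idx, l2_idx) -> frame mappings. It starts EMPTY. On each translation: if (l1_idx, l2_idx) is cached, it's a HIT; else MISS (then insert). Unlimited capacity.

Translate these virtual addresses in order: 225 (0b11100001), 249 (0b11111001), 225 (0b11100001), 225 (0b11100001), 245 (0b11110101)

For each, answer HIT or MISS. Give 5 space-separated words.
Answer: MISS MISS HIT HIT MISS

Derivation:
vaddr=225: (7,0) not in TLB -> MISS, insert
vaddr=249: (7,3) not in TLB -> MISS, insert
vaddr=225: (7,0) in TLB -> HIT
vaddr=225: (7,0) in TLB -> HIT
vaddr=245: (7,2) not in TLB -> MISS, insert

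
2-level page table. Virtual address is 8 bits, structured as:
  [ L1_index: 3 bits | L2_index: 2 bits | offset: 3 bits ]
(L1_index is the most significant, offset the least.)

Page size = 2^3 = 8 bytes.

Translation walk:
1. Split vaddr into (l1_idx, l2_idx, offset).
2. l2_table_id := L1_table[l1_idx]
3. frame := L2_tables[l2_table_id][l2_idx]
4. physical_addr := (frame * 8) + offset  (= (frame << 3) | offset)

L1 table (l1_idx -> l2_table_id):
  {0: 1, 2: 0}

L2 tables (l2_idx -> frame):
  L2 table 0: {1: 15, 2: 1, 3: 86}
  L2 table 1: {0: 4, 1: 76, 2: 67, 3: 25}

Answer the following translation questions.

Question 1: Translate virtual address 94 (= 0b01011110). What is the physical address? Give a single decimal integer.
vaddr = 94 = 0b01011110
Split: l1_idx=2, l2_idx=3, offset=6
L1[2] = 0
L2[0][3] = 86
paddr = 86 * 8 + 6 = 694

Answer: 694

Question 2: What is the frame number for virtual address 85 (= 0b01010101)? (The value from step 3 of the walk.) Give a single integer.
Answer: 1

Derivation:
vaddr = 85: l1_idx=2, l2_idx=2
L1[2] = 0; L2[0][2] = 1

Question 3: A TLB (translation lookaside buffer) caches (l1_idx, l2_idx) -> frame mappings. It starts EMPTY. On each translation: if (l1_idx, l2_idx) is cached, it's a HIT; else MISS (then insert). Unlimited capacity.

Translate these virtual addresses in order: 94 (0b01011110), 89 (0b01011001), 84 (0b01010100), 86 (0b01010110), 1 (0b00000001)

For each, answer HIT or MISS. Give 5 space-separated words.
vaddr=94: (2,3) not in TLB -> MISS, insert
vaddr=89: (2,3) in TLB -> HIT
vaddr=84: (2,2) not in TLB -> MISS, insert
vaddr=86: (2,2) in TLB -> HIT
vaddr=1: (0,0) not in TLB -> MISS, insert

Answer: MISS HIT MISS HIT MISS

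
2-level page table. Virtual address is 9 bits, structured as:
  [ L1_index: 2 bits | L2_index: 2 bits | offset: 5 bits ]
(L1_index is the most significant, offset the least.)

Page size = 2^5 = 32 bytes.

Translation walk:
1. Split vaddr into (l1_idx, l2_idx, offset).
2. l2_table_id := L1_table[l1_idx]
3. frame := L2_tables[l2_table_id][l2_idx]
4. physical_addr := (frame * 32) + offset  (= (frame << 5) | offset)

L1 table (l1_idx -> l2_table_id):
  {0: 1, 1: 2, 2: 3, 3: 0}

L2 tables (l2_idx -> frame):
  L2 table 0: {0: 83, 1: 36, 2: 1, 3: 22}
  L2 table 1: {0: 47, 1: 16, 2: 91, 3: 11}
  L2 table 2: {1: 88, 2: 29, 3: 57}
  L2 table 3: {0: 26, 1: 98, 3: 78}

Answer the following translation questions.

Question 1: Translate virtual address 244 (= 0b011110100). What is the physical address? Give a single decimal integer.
Answer: 1844

Derivation:
vaddr = 244 = 0b011110100
Split: l1_idx=1, l2_idx=3, offset=20
L1[1] = 2
L2[2][3] = 57
paddr = 57 * 32 + 20 = 1844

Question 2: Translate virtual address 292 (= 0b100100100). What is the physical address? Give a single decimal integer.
Answer: 3140

Derivation:
vaddr = 292 = 0b100100100
Split: l1_idx=2, l2_idx=1, offset=4
L1[2] = 3
L2[3][1] = 98
paddr = 98 * 32 + 4 = 3140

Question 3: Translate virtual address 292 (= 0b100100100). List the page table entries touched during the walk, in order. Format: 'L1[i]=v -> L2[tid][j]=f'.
Answer: L1[2]=3 -> L2[3][1]=98

Derivation:
vaddr = 292 = 0b100100100
Split: l1_idx=2, l2_idx=1, offset=4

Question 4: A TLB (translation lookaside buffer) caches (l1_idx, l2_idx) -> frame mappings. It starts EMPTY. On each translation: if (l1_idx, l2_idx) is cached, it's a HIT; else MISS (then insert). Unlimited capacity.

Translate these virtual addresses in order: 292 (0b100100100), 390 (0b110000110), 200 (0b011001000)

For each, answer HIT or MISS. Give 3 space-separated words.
vaddr=292: (2,1) not in TLB -> MISS, insert
vaddr=390: (3,0) not in TLB -> MISS, insert
vaddr=200: (1,2) not in TLB -> MISS, insert

Answer: MISS MISS MISS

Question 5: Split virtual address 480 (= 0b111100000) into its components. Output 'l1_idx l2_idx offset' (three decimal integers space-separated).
Answer: 3 3 0

Derivation:
vaddr = 480 = 0b111100000
  top 2 bits -> l1_idx = 3
  next 2 bits -> l2_idx = 3
  bottom 5 bits -> offset = 0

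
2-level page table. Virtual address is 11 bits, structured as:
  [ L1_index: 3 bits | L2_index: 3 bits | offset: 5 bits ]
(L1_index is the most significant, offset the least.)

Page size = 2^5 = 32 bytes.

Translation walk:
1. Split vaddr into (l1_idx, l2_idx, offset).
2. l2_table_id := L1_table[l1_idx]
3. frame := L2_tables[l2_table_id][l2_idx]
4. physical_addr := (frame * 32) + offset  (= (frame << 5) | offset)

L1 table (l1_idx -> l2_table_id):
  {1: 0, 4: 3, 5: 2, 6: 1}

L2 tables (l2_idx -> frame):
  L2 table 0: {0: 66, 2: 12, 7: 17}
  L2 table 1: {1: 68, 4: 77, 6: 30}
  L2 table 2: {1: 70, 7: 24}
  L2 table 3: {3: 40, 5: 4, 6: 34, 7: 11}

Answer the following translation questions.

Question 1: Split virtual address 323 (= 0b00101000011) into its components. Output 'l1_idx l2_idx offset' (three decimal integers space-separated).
vaddr = 323 = 0b00101000011
  top 3 bits -> l1_idx = 1
  next 3 bits -> l2_idx = 2
  bottom 5 bits -> offset = 3

Answer: 1 2 3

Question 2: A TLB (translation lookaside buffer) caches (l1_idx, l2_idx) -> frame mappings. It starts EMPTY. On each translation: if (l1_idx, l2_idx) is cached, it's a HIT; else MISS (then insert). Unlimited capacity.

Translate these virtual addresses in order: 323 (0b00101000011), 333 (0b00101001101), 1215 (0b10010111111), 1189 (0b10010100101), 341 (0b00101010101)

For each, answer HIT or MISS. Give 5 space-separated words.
Answer: MISS HIT MISS HIT HIT

Derivation:
vaddr=323: (1,2) not in TLB -> MISS, insert
vaddr=333: (1,2) in TLB -> HIT
vaddr=1215: (4,5) not in TLB -> MISS, insert
vaddr=1189: (4,5) in TLB -> HIT
vaddr=341: (1,2) in TLB -> HIT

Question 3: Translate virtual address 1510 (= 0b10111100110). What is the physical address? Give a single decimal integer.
vaddr = 1510 = 0b10111100110
Split: l1_idx=5, l2_idx=7, offset=6
L1[5] = 2
L2[2][7] = 24
paddr = 24 * 32 + 6 = 774

Answer: 774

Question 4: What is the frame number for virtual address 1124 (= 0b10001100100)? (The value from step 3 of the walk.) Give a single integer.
vaddr = 1124: l1_idx=4, l2_idx=3
L1[4] = 3; L2[3][3] = 40

Answer: 40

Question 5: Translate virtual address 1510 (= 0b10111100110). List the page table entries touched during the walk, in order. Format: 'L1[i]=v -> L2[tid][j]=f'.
Answer: L1[5]=2 -> L2[2][7]=24

Derivation:
vaddr = 1510 = 0b10111100110
Split: l1_idx=5, l2_idx=7, offset=6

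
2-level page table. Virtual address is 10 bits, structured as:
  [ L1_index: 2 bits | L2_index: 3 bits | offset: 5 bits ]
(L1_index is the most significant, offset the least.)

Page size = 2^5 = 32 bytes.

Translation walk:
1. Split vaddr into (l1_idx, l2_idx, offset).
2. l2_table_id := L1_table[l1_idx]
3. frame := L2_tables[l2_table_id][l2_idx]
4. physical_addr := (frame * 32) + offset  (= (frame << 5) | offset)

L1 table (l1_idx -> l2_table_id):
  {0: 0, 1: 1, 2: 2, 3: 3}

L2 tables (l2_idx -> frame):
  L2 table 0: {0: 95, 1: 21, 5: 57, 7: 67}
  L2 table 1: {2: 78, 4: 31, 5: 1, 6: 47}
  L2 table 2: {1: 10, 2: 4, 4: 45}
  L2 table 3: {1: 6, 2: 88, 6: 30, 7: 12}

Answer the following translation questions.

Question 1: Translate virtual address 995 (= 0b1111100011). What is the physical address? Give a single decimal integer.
Answer: 387

Derivation:
vaddr = 995 = 0b1111100011
Split: l1_idx=3, l2_idx=7, offset=3
L1[3] = 3
L2[3][7] = 12
paddr = 12 * 32 + 3 = 387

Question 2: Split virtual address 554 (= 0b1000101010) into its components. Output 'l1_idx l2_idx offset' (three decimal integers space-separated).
vaddr = 554 = 0b1000101010
  top 2 bits -> l1_idx = 2
  next 3 bits -> l2_idx = 1
  bottom 5 bits -> offset = 10

Answer: 2 1 10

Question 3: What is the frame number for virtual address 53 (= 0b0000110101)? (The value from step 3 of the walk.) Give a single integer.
Answer: 21

Derivation:
vaddr = 53: l1_idx=0, l2_idx=1
L1[0] = 0; L2[0][1] = 21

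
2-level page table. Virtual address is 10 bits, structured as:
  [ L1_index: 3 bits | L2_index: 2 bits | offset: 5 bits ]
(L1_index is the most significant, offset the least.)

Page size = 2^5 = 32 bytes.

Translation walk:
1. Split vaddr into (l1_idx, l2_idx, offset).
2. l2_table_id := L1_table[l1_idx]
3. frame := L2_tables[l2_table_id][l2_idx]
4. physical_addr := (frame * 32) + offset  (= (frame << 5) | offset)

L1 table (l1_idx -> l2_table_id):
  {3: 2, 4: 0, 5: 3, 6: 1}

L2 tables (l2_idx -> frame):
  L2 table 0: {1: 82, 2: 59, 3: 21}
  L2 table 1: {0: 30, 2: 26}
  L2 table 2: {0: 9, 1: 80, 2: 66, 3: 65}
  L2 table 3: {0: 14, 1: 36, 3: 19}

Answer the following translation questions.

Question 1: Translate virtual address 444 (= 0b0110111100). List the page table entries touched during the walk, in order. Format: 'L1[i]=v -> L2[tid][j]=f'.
Answer: L1[3]=2 -> L2[2][1]=80

Derivation:
vaddr = 444 = 0b0110111100
Split: l1_idx=3, l2_idx=1, offset=28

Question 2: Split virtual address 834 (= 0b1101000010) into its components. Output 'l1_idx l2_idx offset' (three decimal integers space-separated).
vaddr = 834 = 0b1101000010
  top 3 bits -> l1_idx = 6
  next 2 bits -> l2_idx = 2
  bottom 5 bits -> offset = 2

Answer: 6 2 2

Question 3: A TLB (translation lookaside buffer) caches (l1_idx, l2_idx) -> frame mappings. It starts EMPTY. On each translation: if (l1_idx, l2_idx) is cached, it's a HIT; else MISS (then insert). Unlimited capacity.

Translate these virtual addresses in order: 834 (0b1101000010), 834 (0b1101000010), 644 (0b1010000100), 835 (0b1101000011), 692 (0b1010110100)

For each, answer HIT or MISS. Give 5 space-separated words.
Answer: MISS HIT MISS HIT MISS

Derivation:
vaddr=834: (6,2) not in TLB -> MISS, insert
vaddr=834: (6,2) in TLB -> HIT
vaddr=644: (5,0) not in TLB -> MISS, insert
vaddr=835: (6,2) in TLB -> HIT
vaddr=692: (5,1) not in TLB -> MISS, insert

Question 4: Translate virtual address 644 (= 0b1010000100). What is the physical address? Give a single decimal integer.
vaddr = 644 = 0b1010000100
Split: l1_idx=5, l2_idx=0, offset=4
L1[5] = 3
L2[3][0] = 14
paddr = 14 * 32 + 4 = 452

Answer: 452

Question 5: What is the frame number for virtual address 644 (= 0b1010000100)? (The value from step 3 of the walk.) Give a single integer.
Answer: 14

Derivation:
vaddr = 644: l1_idx=5, l2_idx=0
L1[5] = 3; L2[3][0] = 14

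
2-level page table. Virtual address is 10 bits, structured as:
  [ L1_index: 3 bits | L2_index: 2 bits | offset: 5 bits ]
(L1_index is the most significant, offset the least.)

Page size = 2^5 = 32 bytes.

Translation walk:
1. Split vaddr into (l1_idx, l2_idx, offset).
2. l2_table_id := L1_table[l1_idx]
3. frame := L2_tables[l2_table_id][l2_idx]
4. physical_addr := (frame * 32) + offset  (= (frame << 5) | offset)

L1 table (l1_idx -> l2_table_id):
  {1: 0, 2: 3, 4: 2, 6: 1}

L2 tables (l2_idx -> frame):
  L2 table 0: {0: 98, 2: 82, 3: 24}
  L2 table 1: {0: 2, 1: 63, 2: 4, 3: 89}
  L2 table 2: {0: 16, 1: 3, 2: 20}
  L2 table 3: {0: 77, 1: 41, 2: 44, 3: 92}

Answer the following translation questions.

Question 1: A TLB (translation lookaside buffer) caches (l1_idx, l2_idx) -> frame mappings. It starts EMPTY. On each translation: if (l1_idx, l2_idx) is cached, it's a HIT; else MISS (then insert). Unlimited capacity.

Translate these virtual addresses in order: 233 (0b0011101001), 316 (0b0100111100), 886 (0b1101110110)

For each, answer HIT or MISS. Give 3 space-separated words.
vaddr=233: (1,3) not in TLB -> MISS, insert
vaddr=316: (2,1) not in TLB -> MISS, insert
vaddr=886: (6,3) not in TLB -> MISS, insert

Answer: MISS MISS MISS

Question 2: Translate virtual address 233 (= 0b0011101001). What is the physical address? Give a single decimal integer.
Answer: 777

Derivation:
vaddr = 233 = 0b0011101001
Split: l1_idx=1, l2_idx=3, offset=9
L1[1] = 0
L2[0][3] = 24
paddr = 24 * 32 + 9 = 777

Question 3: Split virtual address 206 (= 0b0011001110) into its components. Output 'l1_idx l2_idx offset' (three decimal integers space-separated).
Answer: 1 2 14

Derivation:
vaddr = 206 = 0b0011001110
  top 3 bits -> l1_idx = 1
  next 2 bits -> l2_idx = 2
  bottom 5 bits -> offset = 14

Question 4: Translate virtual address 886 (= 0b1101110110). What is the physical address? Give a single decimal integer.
Answer: 2870

Derivation:
vaddr = 886 = 0b1101110110
Split: l1_idx=6, l2_idx=3, offset=22
L1[6] = 1
L2[1][3] = 89
paddr = 89 * 32 + 22 = 2870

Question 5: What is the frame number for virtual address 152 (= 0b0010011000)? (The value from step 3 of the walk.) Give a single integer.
Answer: 98

Derivation:
vaddr = 152: l1_idx=1, l2_idx=0
L1[1] = 0; L2[0][0] = 98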